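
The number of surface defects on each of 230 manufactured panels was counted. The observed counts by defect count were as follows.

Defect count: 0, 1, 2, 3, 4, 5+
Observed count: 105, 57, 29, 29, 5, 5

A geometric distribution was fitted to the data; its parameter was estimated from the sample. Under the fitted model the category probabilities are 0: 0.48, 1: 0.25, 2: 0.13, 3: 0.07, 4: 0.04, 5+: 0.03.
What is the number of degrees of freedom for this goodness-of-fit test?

4

There are k = 6 categories and 1 parameter estimated from the data, so df = 6 − 1 − 1 = 4.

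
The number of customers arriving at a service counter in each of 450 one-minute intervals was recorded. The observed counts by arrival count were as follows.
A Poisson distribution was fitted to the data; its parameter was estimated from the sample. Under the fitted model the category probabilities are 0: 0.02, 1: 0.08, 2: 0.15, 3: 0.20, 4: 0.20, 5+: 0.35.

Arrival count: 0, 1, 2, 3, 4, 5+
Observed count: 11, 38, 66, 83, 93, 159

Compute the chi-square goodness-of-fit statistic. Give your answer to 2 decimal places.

Expected counts E_i = n·p_i: 450×0.02 = 9, 450×0.08 = 36, 450×0.15 = 67.5, 450×0.20 = 90, 450×0.20 = 90, 450×0.35 = 157.5.
χ² = (11−9)²/9 + (38−36)²/36 + (66−67.5)²/67.5 + (83−90)²/90 + (93−90)²/90 + (159−157.5)²/157.5
   = 0.444 + 0.111 + 0.033 + 0.544 + 0.100 + 0.014
Sum = 1.25

1.25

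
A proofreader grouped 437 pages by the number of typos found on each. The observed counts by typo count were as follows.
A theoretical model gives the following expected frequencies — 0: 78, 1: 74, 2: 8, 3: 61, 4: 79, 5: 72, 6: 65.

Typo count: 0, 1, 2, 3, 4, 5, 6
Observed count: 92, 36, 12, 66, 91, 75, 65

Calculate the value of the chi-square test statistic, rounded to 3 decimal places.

26.384

cat         O        E   (O−E)²/E
0          92       78     2.5128
1          36       74    19.5135
2          12        8     2.0000
3          66       61     0.4098
4          91       79     1.8228
5          75       72     0.1250
6          65       65     0.0000
Sum = 26.384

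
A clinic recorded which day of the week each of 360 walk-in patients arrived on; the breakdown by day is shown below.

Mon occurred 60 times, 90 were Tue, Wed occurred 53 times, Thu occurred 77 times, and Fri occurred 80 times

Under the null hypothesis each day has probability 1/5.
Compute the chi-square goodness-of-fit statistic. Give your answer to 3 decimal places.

12.750

Under H₀ each category has probability 1/5, so each expected count is 360/5 = 72.
cat         O        E   (O−E)²/E
Mon        60       72     2.0000
Tue        90       72     4.5000
Wed        53       72     5.0139
Thu        77       72     0.3472
Fri        80       72     0.8889
Sum = 12.750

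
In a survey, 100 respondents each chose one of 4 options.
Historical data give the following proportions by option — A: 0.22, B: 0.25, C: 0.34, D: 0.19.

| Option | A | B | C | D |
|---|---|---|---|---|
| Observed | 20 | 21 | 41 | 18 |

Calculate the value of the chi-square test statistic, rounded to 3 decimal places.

2.316

Expected counts E_i = n·p_i: 100×0.22 = 22, 100×0.25 = 25, 100×0.34 = 34, 100×0.19 = 19.
A: (20 − 22)²/22 = 4/22 = 0.1818
B: (21 − 25)²/25 = 16/25 = 0.6400
C: (41 − 34)²/34 = 49/34 = 1.4412
D: (18 − 19)²/19 = 1/19 = 0.0526
Sum = 2.316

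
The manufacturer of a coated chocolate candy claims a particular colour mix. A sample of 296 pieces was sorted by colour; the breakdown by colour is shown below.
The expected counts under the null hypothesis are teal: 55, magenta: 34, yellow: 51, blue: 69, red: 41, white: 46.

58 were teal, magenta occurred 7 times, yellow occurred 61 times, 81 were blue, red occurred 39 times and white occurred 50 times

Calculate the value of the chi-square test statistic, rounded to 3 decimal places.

26.098

cat          O        E   (O−E)²/E
teal        58       55     0.1636
magenta      7       34    21.4412
yellow      61       51     1.9608
blue        81       69     2.0870
red         39       41     0.0976
white       50       46     0.3478
Sum = 26.098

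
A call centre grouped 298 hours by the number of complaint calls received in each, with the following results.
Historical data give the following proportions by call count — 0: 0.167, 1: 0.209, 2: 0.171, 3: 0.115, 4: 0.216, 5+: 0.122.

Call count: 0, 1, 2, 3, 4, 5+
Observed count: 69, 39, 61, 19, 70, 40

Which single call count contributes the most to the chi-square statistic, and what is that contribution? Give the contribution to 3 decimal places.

1, 8.703

Expected counts E_i = n·p_i: 298×0.167 = 49.766, 298×0.209 = 62.282, 298×0.171 = 50.958, 298×0.115 = 34.27, 298×0.216 = 64.368, 298×0.122 = 36.356.
χ² = (69−49.766)²/49.766 + (39−62.282)²/62.282 + (61−50.958)²/50.958 + (19−34.27)²/34.27 + (70−64.368)²/64.368 + (40−36.356)²/36.356
   = 7.4337 + 8.7032 + 1.9789 + 6.8040 + 0.4928 + 0.3652
The largest term is for 1: 8.703.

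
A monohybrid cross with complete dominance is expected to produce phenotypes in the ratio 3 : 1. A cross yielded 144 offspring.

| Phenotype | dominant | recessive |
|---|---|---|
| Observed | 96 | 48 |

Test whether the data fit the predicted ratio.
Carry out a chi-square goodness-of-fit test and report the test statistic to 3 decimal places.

Ratio total = 4. Expected counts: 144×3/4 = 108, 144×1/4 = 36.
dominant: (96 − 108)²/108 = 144/108 = 1.3333
recessive: (48 − 36)²/36 = 144/36 = 4.0000
Sum = 5.333

5.333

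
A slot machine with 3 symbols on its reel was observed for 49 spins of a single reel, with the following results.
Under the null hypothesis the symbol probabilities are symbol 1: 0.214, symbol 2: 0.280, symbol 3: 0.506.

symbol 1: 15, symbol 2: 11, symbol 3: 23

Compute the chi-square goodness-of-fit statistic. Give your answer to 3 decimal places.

2.612

Expected counts E_i = n·p_i: 49×0.214 = 10.486, 49×0.280 = 13.72, 49×0.506 = 24.794.
symbol 1: (15 − 10.486)²/10.486 = 20.376196/10.486 = 1.9432
symbol 2: (11 − 13.72)²/13.72 = 7.3984/13.72 = 0.5392
symbol 3: (23 − 24.794)²/24.794 = 3.218436/24.794 = 0.1298
Sum = 2.612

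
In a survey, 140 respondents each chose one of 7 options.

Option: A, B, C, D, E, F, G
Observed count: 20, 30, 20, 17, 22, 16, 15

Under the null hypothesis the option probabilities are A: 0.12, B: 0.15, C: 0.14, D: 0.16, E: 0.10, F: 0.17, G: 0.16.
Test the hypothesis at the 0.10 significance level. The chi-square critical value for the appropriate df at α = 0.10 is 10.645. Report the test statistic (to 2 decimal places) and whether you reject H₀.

Expected counts E_i = n·p_i: 140×0.12 = 16.8, 140×0.15 = 21, 140×0.14 = 19.6, 140×0.16 = 22.4, 140×0.10 = 14, 140×0.17 = 23.8, 140×0.16 = 22.4.
A: (20 − 16.8)²/16.8 = 10.24/16.8 = 0.610
B: (30 − 21)²/21 = 81/21 = 3.857
C: (20 − 19.6)²/19.6 = 0.16/19.6 = 0.008
D: (17 − 22.4)²/22.4 = 29.16/22.4 = 1.302
E: (22 − 14)²/14 = 64/14 = 4.571
F: (16 − 23.8)²/23.8 = 60.84/23.8 = 2.556
G: (15 − 22.4)²/22.4 = 54.76/22.4 = 2.445
Sum = 15.35
df = 6. Since 15.35 > 10.645, we reject H₀.

15.35; reject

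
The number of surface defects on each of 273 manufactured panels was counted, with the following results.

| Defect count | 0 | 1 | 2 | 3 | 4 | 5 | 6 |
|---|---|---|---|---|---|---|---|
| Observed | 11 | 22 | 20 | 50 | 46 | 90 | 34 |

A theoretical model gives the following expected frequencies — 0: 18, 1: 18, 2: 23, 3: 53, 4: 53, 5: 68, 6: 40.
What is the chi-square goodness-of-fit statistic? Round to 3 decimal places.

13.114

cat         O        E   (O−E)²/E
0          11       18     2.7222
1          22       18     0.8889
2          20       23     0.3913
3          50       53     0.1698
4          46       53     0.9245
5          90       68     7.1176
6          34       40     0.9000
Sum = 13.114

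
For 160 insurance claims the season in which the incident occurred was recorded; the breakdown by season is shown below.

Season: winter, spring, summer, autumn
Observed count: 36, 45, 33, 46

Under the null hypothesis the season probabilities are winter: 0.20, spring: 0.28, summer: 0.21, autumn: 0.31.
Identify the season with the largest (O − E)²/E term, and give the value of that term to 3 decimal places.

Expected counts E_i = n·p_i: 160×0.20 = 32, 160×0.28 = 44.8, 160×0.21 = 33.6, 160×0.31 = 49.6.
winter: (36 − 32)²/32 = 16/32 = 0.5000
spring: (45 − 44.8)²/44.8 = 0.04/44.8 = 0.0009
summer: (33 − 33.6)²/33.6 = 0.36/33.6 = 0.0107
autumn: (46 − 49.6)²/49.6 = 12.96/49.6 = 0.2613
The largest term is for winter: 0.500.

winter, 0.500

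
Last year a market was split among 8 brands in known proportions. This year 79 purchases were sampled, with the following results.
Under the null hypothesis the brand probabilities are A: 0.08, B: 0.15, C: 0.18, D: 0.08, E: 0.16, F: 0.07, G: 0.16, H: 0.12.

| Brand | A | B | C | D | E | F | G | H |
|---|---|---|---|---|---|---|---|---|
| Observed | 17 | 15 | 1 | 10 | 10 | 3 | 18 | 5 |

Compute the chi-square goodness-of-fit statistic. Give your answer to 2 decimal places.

Expected counts E_i = n·p_i: 79×0.08 = 6.32, 79×0.15 = 11.85, 79×0.18 = 14.22, 79×0.08 = 6.32, 79×0.16 = 12.64, 79×0.07 = 5.53, 79×0.16 = 12.64, 79×0.12 = 9.48.
A: (17 − 6.32)²/6.32 = 114.0624/6.32 = 18.048
B: (15 − 11.85)²/11.85 = 9.9225/11.85 = 0.837
C: (1 − 14.22)²/14.22 = 174.7684/14.22 = 12.290
D: (10 − 6.32)²/6.32 = 13.5424/6.32 = 2.143
E: (10 − 12.64)²/12.64 = 6.9696/12.64 = 0.551
F: (3 − 5.53)²/5.53 = 6.4009/5.53 = 1.157
G: (18 − 12.64)²/12.64 = 28.7296/12.64 = 2.273
H: (5 − 9.48)²/9.48 = 20.0704/9.48 = 2.117
Sum = 39.42

39.42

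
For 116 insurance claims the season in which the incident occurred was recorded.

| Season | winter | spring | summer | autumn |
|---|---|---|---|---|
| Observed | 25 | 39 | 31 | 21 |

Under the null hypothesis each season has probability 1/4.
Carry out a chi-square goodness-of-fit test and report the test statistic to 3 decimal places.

6.345

Under H₀ each category has probability 1/4, so each expected count is 116/4 = 29.
cat         O        E   (O−E)²/E
winter     25       29     0.5517
spring     39       29     3.4483
summer     31       29     0.1379
autumn     21       29     2.2069
Sum = 6.345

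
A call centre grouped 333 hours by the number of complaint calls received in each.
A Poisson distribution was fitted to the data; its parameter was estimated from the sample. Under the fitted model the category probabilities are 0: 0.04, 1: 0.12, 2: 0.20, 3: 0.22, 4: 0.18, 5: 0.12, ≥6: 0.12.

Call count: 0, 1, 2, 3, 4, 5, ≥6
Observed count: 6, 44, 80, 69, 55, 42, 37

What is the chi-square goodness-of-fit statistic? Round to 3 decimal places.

8.105

Expected counts E_i = n·p_i: 333×0.04 = 13.32, 333×0.12 = 39.96, 333×0.20 = 66.6, 333×0.22 = 73.26, 333×0.18 = 59.94, 333×0.12 = 39.96, 333×0.12 = 39.96.
0: (6 − 13.32)²/13.32 = 53.5824/13.32 = 4.0227
1: (44 − 39.96)²/39.96 = 16.3216/39.96 = 0.4084
2: (80 − 66.6)²/66.6 = 179.56/66.6 = 2.6961
3: (69 − 73.26)²/73.26 = 18.1476/73.26 = 0.2477
4: (55 − 59.94)²/59.94 = 24.4036/59.94 = 0.4071
5: (42 − 39.96)²/39.96 = 4.1616/39.96 = 0.1041
≥6: (37 − 39.96)²/39.96 = 8.7616/39.96 = 0.2193
Sum = 8.105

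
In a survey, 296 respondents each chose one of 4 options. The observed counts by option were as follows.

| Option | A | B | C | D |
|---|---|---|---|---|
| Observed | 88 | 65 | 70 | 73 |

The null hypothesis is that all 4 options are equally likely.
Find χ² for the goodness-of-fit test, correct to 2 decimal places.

Expected count for each of the 4 categories: 296/4 = 74.
A: (88 − 74)²/74 = 196/74 = 2.649
B: (65 − 74)²/74 = 81/74 = 1.095
C: (70 − 74)²/74 = 16/74 = 0.216
D: (73 − 74)²/74 = 1/74 = 0.014
Sum = 3.97

3.97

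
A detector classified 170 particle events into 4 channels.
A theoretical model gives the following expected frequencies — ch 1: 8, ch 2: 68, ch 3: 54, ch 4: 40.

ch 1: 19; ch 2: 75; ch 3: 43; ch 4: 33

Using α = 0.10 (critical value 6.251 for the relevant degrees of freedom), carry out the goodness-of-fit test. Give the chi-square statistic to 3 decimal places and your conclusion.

19.311; reject

χ² = (19−8)²/8 + (75−68)²/68 + (43−54)²/54 + (33−40)²/40
   = 15.1250 + 0.7206 + 2.2407 + 1.2250
Sum = 19.311
df = 3. Since 19.311 > 6.251, we reject H₀.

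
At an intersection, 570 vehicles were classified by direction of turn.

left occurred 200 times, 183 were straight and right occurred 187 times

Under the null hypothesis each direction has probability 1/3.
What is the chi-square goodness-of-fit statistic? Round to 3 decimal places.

Under H₀ each category has probability 1/3, so each expected count is 570/3 = 190.
χ² = (200−190)²/190 + (183−190)²/190 + (187−190)²/190
   = 0.5263 + 0.2579 + 0.0474
Sum = 0.832

0.832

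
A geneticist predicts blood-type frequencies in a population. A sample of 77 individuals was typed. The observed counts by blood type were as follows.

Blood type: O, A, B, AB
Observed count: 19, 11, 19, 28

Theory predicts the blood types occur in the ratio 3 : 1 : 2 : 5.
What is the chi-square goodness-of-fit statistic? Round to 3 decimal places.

Ratio total = 11. Expected counts: 77×3/11 = 21, 77×1/11 = 7, 77×2/11 = 14, 77×5/11 = 35.
cat         O        E   (O−E)²/E
O          19       21     0.1905
A          11        7     2.2857
B          19       14     1.7857
AB         28       35     1.4000
Sum = 5.662

5.662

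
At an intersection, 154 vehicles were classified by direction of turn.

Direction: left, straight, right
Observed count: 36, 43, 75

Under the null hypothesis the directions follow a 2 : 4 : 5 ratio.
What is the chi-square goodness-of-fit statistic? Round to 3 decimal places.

Ratio total = 11. Expected counts: 154×2/11 = 28, 154×4/11 = 56, 154×5/11 = 70.
cat           O        E   (O−E)²/E
left         36       28     2.2857
straight     43       56     3.0179
right        75       70     0.3571
Sum = 5.661

5.661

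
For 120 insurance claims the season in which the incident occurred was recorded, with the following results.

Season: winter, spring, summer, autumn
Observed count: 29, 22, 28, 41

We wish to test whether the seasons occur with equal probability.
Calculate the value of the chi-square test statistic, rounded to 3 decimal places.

6.333

Under H₀ each category has probability 1/4, so each expected count is 120/4 = 30.
χ² = (29−30)²/30 + (22−30)²/30 + (28−30)²/30 + (41−30)²/30
   = 0.0333 + 2.1333 + 0.1333 + 4.0333
Sum = 6.333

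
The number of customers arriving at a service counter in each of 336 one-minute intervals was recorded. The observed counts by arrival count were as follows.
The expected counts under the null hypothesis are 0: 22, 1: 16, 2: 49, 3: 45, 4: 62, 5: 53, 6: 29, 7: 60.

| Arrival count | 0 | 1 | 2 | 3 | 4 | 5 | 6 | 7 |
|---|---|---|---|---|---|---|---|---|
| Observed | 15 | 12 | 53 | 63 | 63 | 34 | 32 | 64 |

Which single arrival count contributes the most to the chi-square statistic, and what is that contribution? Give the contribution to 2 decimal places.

0: (15 − 22)²/22 = 49/22 = 2.227
1: (12 − 16)²/16 = 16/16 = 1.000
2: (53 − 49)²/49 = 16/49 = 0.327
3: (63 − 45)²/45 = 324/45 = 7.200
4: (63 − 62)²/62 = 1/62 = 0.016
5: (34 − 53)²/53 = 361/53 = 6.811
6: (32 − 29)²/29 = 9/29 = 0.310
7: (64 − 60)²/60 = 16/60 = 0.267
The largest term is for 3: 7.20.

3, 7.20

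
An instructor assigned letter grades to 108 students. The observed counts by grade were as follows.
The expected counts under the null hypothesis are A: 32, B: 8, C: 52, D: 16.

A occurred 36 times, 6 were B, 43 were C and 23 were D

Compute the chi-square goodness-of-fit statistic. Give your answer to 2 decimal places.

A: (36 − 32)²/32 = 16/32 = 0.500
B: (6 − 8)²/8 = 4/8 = 0.500
C: (43 − 52)²/52 = 81/52 = 1.558
D: (23 − 16)²/16 = 49/16 = 3.063
Sum = 5.62

5.62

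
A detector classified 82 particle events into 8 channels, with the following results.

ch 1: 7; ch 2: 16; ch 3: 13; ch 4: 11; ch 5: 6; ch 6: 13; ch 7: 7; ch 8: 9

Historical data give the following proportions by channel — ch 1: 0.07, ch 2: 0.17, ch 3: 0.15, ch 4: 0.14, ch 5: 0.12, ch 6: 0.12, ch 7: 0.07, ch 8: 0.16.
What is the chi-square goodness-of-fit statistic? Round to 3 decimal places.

4.725

Expected counts E_i = n·p_i: 82×0.07 = 5.74, 82×0.17 = 13.94, 82×0.15 = 12.3, 82×0.14 = 11.48, 82×0.12 = 9.84, 82×0.12 = 9.84, 82×0.07 = 5.74, 82×0.16 = 13.12.
cat         O        E   (O−E)²/E
ch 1        7     5.74     0.2766
ch 2       16    13.94     0.3044
ch 3       13     12.3     0.0398
ch 4       11    11.48     0.0201
ch 5        6     9.84     1.4985
ch 6       13     9.84     1.0148
ch 7        7     5.74     0.2766
ch 8        9    13.12     1.2938
Sum = 4.725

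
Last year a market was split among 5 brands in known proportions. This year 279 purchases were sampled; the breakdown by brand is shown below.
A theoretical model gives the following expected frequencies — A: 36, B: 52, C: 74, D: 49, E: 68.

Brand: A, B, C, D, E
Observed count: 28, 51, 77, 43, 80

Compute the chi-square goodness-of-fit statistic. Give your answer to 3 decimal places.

χ² = (28−36)²/36 + (51−52)²/52 + (77−74)²/74 + (43−49)²/49 + (80−68)²/68
   = 1.7778 + 0.0192 + 0.1216 + 0.7347 + 2.1176
Sum = 4.771

4.771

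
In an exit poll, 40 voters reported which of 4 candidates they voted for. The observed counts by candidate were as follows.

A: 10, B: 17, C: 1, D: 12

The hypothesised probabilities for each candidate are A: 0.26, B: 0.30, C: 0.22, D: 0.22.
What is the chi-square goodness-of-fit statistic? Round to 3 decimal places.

10.176

Expected counts E_i = n·p_i: 40×0.26 = 10.4, 40×0.30 = 12, 40×0.22 = 8.8, 40×0.22 = 8.8.
cat         O        E   (O−E)²/E
A          10     10.4     0.0154
B          17       12     2.0833
C           1      8.8     6.9136
D          12      8.8     1.1636
Sum = 10.176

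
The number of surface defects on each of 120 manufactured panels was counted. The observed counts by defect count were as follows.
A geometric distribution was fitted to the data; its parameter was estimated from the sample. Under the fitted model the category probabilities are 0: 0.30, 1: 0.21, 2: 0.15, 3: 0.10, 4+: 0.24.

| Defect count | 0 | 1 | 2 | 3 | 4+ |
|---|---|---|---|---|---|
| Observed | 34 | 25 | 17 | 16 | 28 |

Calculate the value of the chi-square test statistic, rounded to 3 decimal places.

1.524

Expected counts E_i = n·p_i: 120×0.30 = 36, 120×0.21 = 25.2, 120×0.15 = 18, 120×0.10 = 12, 120×0.24 = 28.8.
cat         O        E   (O−E)²/E
0          34       36     0.1111
1          25     25.2     0.0016
2          17       18     0.0556
3          16       12     1.3333
4+         28     28.8     0.0222
Sum = 1.524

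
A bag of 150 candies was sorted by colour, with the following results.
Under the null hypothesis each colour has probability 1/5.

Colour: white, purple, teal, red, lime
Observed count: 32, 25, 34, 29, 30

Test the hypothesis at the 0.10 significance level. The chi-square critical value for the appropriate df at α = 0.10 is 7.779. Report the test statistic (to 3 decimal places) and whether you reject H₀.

1.533; do not reject

Expected count for each of the 5 categories: 150/5 = 30.
white: (32 − 30)²/30 = 4/30 = 0.1333
purple: (25 − 30)²/30 = 25/30 = 0.8333
teal: (34 − 30)²/30 = 16/30 = 0.5333
red: (29 − 30)²/30 = 1/30 = 0.0333
lime: (30 − 30)²/30 = 0/30 = 0.0000
Sum = 1.533
df = 4. Since 1.533 < 7.779, we do not reject H₀.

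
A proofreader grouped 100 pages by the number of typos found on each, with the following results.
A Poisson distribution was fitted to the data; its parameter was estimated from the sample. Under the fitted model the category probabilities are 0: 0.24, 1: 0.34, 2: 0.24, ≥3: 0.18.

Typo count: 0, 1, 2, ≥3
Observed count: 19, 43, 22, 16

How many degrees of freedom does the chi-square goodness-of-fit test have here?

2

There are k = 4 categories and 1 parameter estimated from the data, so df = 4 − 1 − 1 = 2.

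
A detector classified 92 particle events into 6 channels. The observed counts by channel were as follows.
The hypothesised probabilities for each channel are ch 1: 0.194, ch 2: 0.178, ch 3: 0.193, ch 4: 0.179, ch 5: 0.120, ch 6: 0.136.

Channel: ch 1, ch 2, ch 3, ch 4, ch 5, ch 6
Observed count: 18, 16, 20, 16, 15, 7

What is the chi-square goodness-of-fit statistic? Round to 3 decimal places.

Expected counts E_i = n·p_i: 92×0.194 = 17.848, 92×0.178 = 16.376, 92×0.193 = 17.756, 92×0.179 = 16.468, 92×0.120 = 11.04, 92×0.136 = 12.512.
cat         O        E   (O−E)²/E
ch 1       18   17.848     0.0013
ch 2       16   16.376     0.0086
ch 3       20   17.756     0.2836
ch 4       16   16.468     0.0133
ch 5       15    11.04     1.4204
ch 6        7   12.512     2.4282
Sum = 4.155

4.155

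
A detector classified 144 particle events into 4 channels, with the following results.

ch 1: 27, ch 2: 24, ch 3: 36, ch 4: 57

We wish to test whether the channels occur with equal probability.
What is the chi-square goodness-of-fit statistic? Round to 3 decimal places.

18.500

Under H₀ each category has probability 1/4, so each expected count is 144/4 = 36.
cat         O        E   (O−E)²/E
ch 1       27       36     2.2500
ch 2       24       36     4.0000
ch 3       36       36     0.0000
ch 4       57       36    12.2500
Sum = 18.500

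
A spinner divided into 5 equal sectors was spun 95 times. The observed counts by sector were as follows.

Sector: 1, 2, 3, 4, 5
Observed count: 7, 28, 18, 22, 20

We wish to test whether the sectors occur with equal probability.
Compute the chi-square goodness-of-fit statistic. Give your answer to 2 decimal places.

12.42

Expected count for each of the 5 categories: 95/5 = 19.
1: (7 − 19)²/19 = 144/19 = 7.579
2: (28 − 19)²/19 = 81/19 = 4.263
3: (18 − 19)²/19 = 1/19 = 0.053
4: (22 − 19)²/19 = 9/19 = 0.474
5: (20 − 19)²/19 = 1/19 = 0.053
Sum = 12.42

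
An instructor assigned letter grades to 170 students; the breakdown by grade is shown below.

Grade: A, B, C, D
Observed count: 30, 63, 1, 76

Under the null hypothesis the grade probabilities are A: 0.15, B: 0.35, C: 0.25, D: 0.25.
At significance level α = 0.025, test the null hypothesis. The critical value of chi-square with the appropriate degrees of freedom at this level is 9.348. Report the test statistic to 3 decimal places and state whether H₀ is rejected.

67.929; reject

Expected counts E_i = n·p_i: 170×0.15 = 25.5, 170×0.35 = 59.5, 170×0.25 = 42.5, 170×0.25 = 42.5.
cat         O        E   (O−E)²/E
A          30     25.5     0.7941
B          63     59.5     0.2059
C           1     42.5    40.5235
D          76     42.5    26.4059
Sum = 67.929
df = 3. Since 67.929 > 9.348, we reject H₀.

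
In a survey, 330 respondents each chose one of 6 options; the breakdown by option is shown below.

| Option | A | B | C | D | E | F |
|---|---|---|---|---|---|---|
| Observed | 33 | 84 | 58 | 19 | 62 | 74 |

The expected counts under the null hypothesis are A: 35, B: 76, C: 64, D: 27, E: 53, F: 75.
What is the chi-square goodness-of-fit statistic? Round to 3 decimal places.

χ² = (33−35)²/35 + (84−76)²/76 + (58−64)²/64 + (19−27)²/27 + (62−53)²/53 + (74−75)²/75
   = 0.1143 + 0.8421 + 0.5625 + 2.3704 + 1.5283 + 0.0133
Sum = 5.431

5.431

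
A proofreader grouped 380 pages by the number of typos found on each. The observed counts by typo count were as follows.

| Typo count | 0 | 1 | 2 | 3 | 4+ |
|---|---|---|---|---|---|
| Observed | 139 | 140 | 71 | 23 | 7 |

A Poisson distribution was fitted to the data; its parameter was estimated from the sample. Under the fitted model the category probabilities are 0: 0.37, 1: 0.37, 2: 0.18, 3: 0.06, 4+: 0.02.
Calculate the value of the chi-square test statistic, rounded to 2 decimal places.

Expected counts E_i = n·p_i: 380×0.37 = 140.6, 380×0.37 = 140.6, 380×0.18 = 68.4, 380×0.06 = 22.8, 380×0.02 = 7.6.
χ² = (139−140.6)²/140.6 + (140−140.6)²/140.6 + (71−68.4)²/68.4 + (23−22.8)²/22.8 + (7−7.6)²/7.6
   = 0.018 + 0.003 + 0.099 + 0.002 + 0.047
Sum = 0.17

0.17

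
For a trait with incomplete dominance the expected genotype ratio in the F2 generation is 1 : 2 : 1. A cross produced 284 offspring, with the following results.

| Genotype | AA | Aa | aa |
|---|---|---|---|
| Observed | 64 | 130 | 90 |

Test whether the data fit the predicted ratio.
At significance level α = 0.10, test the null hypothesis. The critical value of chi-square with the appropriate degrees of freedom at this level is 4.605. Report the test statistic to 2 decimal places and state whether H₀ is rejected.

Ratio total = 4. Expected counts: 284×1/4 = 71, 284×2/4 = 142, 284×1/4 = 71.
AA: (64 − 71)²/71 = 49/71 = 0.690
Aa: (130 − 142)²/142 = 144/142 = 1.014
aa: (90 − 71)²/71 = 361/71 = 5.085
Sum = 6.79
df = 2. Since 6.79 > 4.605, we reject H₀.

6.79; reject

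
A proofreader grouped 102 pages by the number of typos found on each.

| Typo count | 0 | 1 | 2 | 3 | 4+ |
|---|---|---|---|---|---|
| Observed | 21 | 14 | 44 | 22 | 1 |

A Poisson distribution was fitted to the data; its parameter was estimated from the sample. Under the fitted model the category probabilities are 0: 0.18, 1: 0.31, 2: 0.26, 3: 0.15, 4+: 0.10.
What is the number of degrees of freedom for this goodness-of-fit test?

3

There are k = 5 categories and 1 parameter estimated from the data, so df = 5 − 1 − 1 = 3.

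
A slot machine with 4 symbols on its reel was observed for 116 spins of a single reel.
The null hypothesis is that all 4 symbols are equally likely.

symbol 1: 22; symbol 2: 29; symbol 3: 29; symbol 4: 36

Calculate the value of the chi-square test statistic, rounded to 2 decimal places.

Under H₀ each category has probability 1/4, so each expected count is 116/4 = 29.
cat           O        E   (O−E)²/E
symbol 1     22       29      1.690
symbol 2     29       29      0.000
symbol 3     29       29      0.000
symbol 4     36       29      1.690
Sum = 3.38

3.38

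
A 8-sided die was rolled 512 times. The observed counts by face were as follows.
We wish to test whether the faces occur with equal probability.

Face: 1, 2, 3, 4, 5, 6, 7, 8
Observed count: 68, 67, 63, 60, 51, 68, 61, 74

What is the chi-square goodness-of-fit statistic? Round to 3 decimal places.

Under H₀ each category has probability 1/8, so each expected count is 512/8 = 64.
cat         O        E   (O−E)²/E
1          68       64     0.2500
2          67       64     0.1406
3          63       64     0.0156
4          60       64     0.2500
5          51       64     2.6406
6          68       64     0.2500
7          61       64     0.1406
8          74       64     1.5625
Sum = 5.250

5.250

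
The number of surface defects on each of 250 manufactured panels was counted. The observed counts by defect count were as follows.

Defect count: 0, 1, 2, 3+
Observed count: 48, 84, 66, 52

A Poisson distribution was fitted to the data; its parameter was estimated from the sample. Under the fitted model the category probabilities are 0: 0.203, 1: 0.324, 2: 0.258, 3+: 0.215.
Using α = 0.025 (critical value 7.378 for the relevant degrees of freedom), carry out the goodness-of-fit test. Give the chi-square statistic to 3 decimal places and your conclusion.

Expected counts E_i = n·p_i: 250×0.203 = 50.75, 250×0.324 = 81, 250×0.258 = 64.5, 250×0.215 = 53.75.
0: (48 − 50.75)²/50.75 = 7.5625/50.75 = 0.1490
1: (84 − 81)²/81 = 9/81 = 0.1111
2: (66 − 64.5)²/64.5 = 2.25/64.5 = 0.0349
3+: (52 − 53.75)²/53.75 = 3.0625/53.75 = 0.0570
Sum = 0.352
df = 2. Since 0.352 < 7.378, we do not reject H₀.

0.352; do not reject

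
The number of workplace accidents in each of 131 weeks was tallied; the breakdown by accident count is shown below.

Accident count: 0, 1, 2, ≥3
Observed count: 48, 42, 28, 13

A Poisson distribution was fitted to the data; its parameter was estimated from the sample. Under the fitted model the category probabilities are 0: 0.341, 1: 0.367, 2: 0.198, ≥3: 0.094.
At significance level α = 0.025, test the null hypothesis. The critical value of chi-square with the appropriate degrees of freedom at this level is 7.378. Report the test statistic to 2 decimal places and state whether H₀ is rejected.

Expected counts E_i = n·p_i: 131×0.341 = 44.671, 131×0.367 = 48.077, 131×0.198 = 25.938, 131×0.094 = 12.314.
χ² = (48−44.671)²/44.671 + (42−48.077)²/48.077 + (28−25.938)²/25.938 + (13−12.314)²/12.314
   = 0.248 + 0.768 + 0.164 + 0.038
Sum = 1.22
df = 2. Since 1.22 < 7.378, we do not reject H₀.

1.22; do not reject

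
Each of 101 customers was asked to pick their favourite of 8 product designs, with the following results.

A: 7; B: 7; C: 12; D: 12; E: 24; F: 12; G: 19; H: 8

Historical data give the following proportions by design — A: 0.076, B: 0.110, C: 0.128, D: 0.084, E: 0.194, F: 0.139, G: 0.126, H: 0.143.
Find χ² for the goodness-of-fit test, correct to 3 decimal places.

Expected counts E_i = n·p_i: 101×0.076 = 7.676, 101×0.110 = 11.11, 101×0.128 = 12.928, 101×0.084 = 8.484, 101×0.194 = 19.594, 101×0.139 = 14.039, 101×0.126 = 12.726, 101×0.143 = 14.443.
χ² = (7−7.676)²/7.676 + (7−11.11)²/11.11 + (12−12.928)²/12.928 + (12−8.484)²/8.484 + (24−19.594)²/19.594 + (12−14.039)²/14.039 + (19−12.726)²/12.726 + (8−14.443)²/14.443
   = 0.0595 + 1.5204 + 0.0666 + 1.4571 + 0.9908 + 0.2961 + 3.0931 + 2.8742
Sum = 10.358

10.358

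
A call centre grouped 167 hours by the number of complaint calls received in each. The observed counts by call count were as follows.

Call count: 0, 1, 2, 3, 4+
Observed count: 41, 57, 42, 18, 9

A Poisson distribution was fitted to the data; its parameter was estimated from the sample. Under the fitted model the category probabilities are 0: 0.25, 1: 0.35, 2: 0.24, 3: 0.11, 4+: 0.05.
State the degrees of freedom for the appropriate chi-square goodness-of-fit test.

There are k = 5 categories and 1 parameter estimated from the data, so df = 5 − 1 − 1 = 3.

3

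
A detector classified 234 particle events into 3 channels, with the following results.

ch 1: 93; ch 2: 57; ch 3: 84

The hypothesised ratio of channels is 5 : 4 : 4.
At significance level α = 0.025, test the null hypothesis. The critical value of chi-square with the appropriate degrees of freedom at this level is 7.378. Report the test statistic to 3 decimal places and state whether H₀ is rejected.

5.225; do not reject

Ratio total = 13. Expected counts: 234×5/13 = 90, 234×4/13 = 72, 234×4/13 = 72.
χ² = (93−90)²/90 + (57−72)²/72 + (84−72)²/72
   = 0.1000 + 3.1250 + 2.0000
Sum = 5.225
df = 2. Since 5.225 < 7.378, we do not reject H₀.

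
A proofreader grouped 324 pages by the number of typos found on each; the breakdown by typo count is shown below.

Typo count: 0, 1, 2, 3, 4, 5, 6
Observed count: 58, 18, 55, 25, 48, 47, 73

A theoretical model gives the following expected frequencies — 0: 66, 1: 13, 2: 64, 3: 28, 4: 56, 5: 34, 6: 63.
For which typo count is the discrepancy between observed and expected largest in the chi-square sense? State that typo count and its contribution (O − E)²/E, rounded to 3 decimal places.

0: (58 − 66)²/66 = 64/66 = 0.9697
1: (18 − 13)²/13 = 25/13 = 1.9231
2: (55 − 64)²/64 = 81/64 = 1.2656
3: (25 − 28)²/28 = 9/28 = 0.3214
4: (48 − 56)²/56 = 64/56 = 1.1429
5: (47 − 34)²/34 = 169/34 = 4.9706
6: (73 − 63)²/63 = 100/63 = 1.5873
The largest term is for 5: 4.971.

5, 4.971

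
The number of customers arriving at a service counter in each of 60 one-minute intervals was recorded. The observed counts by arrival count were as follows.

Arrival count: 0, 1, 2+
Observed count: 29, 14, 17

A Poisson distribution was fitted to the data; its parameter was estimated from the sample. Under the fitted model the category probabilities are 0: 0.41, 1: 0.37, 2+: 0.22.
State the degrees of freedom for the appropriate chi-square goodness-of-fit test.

There are k = 3 categories and 1 parameter estimated from the data, so df = 3 − 1 − 1 = 1.

1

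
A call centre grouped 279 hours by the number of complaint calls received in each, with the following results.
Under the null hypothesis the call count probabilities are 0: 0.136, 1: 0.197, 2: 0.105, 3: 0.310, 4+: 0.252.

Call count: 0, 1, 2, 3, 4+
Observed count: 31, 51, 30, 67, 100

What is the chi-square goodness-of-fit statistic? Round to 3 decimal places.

Expected counts E_i = n·p_i: 279×0.136 = 37.944, 279×0.197 = 54.963, 279×0.105 = 29.295, 279×0.310 = 86.49, 279×0.252 = 70.308.
0: (31 − 37.944)²/37.944 = 48.219136/37.944 = 1.2708
1: (51 − 54.963)²/54.963 = 15.705369/54.963 = 0.2857
2: (30 − 29.295)²/29.295 = 0.497025/29.295 = 0.0170
3: (67 − 86.49)²/86.49 = 379.8601/86.49 = 4.3920
4+: (100 − 70.308)²/70.308 = 881.614864/70.308 = 12.5393
Sum = 18.505

18.505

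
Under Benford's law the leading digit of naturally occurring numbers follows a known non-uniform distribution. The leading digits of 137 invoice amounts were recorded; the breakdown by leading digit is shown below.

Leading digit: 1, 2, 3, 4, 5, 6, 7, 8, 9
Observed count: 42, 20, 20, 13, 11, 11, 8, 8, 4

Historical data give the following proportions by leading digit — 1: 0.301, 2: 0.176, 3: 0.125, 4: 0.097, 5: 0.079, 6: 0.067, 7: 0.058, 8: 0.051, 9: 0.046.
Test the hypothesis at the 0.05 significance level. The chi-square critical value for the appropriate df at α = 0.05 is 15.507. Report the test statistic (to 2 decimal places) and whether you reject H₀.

Expected counts E_i = n·p_i: 137×0.301 = 41.237, 137×0.176 = 24.112, 137×0.125 = 17.125, 137×0.097 = 13.289, 137×0.079 = 10.823, 137×0.067 = 9.179, 137×0.058 = 7.946, 137×0.051 = 6.987, 137×0.046 = 6.302.
χ² = (42−41.237)²/41.237 + (20−24.112)²/24.112 + (20−17.125)²/17.125 + (13−13.289)²/13.289 + (11−10.823)²/10.823 + (11−9.179)²/9.179 + (8−7.946)²/7.946 + (8−6.987)²/6.987 + (4−6.302)²/6.302
   = 0.014 + 0.701 + 0.483 + 0.006 + 0.003 + 0.361 + 0.000 + 0.147 + 0.841
Sum = 2.56
df = 8. Since 2.56 < 15.507, we do not reject H₀.

2.56; do not reject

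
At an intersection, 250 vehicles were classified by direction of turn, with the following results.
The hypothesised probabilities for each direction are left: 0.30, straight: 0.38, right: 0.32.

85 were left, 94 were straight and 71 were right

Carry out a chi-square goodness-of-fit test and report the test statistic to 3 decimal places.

Expected counts E_i = n·p_i: 250×0.30 = 75, 250×0.38 = 95, 250×0.32 = 80.
χ² = (85−75)²/75 + (94−95)²/95 + (71−80)²/80
   = 1.3333 + 0.0105 + 1.0125
Sum = 2.356

2.356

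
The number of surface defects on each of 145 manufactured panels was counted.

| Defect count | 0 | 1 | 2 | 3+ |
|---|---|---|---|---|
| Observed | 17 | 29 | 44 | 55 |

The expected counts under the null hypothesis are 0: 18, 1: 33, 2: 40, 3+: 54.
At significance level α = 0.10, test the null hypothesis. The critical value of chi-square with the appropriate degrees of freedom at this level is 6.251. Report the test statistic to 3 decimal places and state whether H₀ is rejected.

cat         O        E   (O−E)²/E
0          17       18     0.0556
1          29       33     0.4848
2          44       40     0.4000
3+         55       54     0.0185
Sum = 0.959
df = 3. Since 0.959 < 6.251, we do not reject H₀.

0.959; do not reject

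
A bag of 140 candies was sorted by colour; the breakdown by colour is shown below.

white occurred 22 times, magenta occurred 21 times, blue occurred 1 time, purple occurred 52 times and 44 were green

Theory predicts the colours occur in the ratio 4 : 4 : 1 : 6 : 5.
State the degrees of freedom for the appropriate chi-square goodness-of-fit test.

4

There are k = 5 categories and no parameters were estimated from the data, so df = 5 − 1 = 4.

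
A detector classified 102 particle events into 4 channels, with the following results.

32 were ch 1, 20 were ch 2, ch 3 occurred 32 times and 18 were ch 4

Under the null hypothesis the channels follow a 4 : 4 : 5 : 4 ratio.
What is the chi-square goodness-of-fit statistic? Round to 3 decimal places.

Ratio total = 17. Expected counts: 102×4/17 = 24, 102×4/17 = 24, 102×5/17 = 30, 102×4/17 = 24.
ch 1: (32 − 24)²/24 = 64/24 = 2.6667
ch 2: (20 − 24)²/24 = 16/24 = 0.6667
ch 3: (32 − 30)²/30 = 4/30 = 0.1333
ch 4: (18 − 24)²/24 = 36/24 = 1.5000
Sum = 4.967

4.967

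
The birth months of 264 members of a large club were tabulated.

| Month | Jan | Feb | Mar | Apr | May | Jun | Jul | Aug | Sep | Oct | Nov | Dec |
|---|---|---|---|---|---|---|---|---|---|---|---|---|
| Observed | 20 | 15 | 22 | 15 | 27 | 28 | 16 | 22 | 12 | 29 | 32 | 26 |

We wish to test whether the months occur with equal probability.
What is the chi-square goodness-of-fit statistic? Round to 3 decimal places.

21.091

Under H₀ each category has probability 1/12, so each expected count is 264/12 = 22.
χ² = (20−22)²/22 + (15−22)²/22 + (22−22)²/22 + (15−22)²/22 + (27−22)²/22 + (28−22)²/22 + (16−22)²/22 + (22−22)²/22 + (12−22)²/22 + (29−22)²/22 + (32−22)²/22 + (26−22)²/22
   = 0.1818 + 2.2273 + 0.0000 + 2.2273 + 1.1364 + 1.6364 + 1.6364 + 0.0000 + 4.5455 + 2.2273 + 4.5455 + 0.7273
Sum = 21.091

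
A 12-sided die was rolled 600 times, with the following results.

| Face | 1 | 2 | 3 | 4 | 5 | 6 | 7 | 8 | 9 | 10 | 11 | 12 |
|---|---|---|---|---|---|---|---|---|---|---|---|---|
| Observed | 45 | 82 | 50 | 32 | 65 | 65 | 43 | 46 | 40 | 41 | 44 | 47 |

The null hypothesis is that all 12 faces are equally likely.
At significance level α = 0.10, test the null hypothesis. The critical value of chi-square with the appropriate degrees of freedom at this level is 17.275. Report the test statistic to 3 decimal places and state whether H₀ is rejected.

42.280; reject

Under H₀ each category has probability 1/12, so each expected count is 600/12 = 50.
χ² = (45−50)²/50 + (82−50)²/50 + (50−50)²/50 + (32−50)²/50 + (65−50)²/50 + (65−50)²/50 + (43−50)²/50 + (46−50)²/50 + (40−50)²/50 + (41−50)²/50 + (44−50)²/50 + (47−50)²/50
   = 0.5000 + 20.4800 + 0.0000 + 6.4800 + 4.5000 + 4.5000 + 0.9800 + 0.3200 + 2.0000 + 1.6200 + 0.7200 + 0.1800
Sum = 42.280
df = 11. Since 42.280 > 17.275, we reject H₀.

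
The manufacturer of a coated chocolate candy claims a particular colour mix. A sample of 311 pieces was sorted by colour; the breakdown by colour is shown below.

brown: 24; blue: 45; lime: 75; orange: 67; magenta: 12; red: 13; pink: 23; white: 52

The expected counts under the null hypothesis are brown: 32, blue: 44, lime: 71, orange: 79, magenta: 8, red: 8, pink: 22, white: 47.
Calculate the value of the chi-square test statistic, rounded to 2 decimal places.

9.77

brown: (24 − 32)²/32 = 64/32 = 2.000
blue: (45 − 44)²/44 = 1/44 = 0.023
lime: (75 − 71)²/71 = 16/71 = 0.225
orange: (67 − 79)²/79 = 144/79 = 1.823
magenta: (12 − 8)²/8 = 16/8 = 2.000
red: (13 − 8)²/8 = 25/8 = 3.125
pink: (23 − 22)²/22 = 1/22 = 0.045
white: (52 − 47)²/47 = 25/47 = 0.532
Sum = 9.77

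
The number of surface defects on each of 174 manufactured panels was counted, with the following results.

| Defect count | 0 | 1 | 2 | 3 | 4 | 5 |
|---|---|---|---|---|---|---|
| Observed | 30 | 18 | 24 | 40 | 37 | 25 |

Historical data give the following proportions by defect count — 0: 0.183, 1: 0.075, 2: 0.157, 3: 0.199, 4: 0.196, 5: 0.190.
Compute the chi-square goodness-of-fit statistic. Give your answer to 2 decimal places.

Expected counts E_i = n·p_i: 174×0.183 = 31.842, 174×0.075 = 13.05, 174×0.157 = 27.318, 174×0.199 = 34.626, 174×0.196 = 34.104, 174×0.190 = 33.06.
0: (30 − 31.842)²/31.842 = 3.392964/31.842 = 0.107
1: (18 − 13.05)²/13.05 = 24.5025/13.05 = 1.878
2: (24 − 27.318)²/27.318 = 11.009124/27.318 = 0.403
3: (40 − 34.626)²/34.626 = 28.879876/34.626 = 0.834
4: (37 − 34.104)²/34.104 = 8.386816/34.104 = 0.246
5: (25 − 33.06)²/33.06 = 64.9636/33.06 = 1.965
Sum = 5.43

5.43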